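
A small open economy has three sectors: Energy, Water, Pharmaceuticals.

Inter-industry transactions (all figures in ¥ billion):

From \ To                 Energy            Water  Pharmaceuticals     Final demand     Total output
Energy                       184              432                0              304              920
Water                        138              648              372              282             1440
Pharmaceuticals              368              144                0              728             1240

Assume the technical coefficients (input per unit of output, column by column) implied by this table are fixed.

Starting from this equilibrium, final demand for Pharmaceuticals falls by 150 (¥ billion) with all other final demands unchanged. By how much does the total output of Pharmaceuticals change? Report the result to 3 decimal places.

Technical coefficients a_ij = z_ij / X_j:
  a_EE = 184/920 = 0.20, a_WE = 138/920 = 0.15, a_PE = 368/920 = 0.40
  a_EW = 432/1440 = 0.30, a_WW = 648/1440 = 0.45, a_PW = 144/1440 = 0.10
  a_EP = 0/1240 = 0.00, a_WP = 372/1240 = 0.30, a_PP = 0/1240 = 0.00
I − A =
  [   0.80    -0.30     0.00]
  [  -0.15     0.55    -0.30]
  [  -0.40    -0.10     1.00]
Cofactors of I−A, C_ij = (−1)^(i+j)·(minor ij) (rows/columns in the sector order above):
  C_11 = (0.55)(1.00) − (-0.30)(-0.10) = 0.5200
  C_12 = −[(-0.15)(1.00) − (-0.30)(-0.40)] = 0.2700
  C_13 = (-0.15)(-0.10) − (0.55)(-0.40) = 0.2350
  C_21 = −[(-0.30)(1.00) − (0.00)(-0.10)] = 0.3000
  C_22 = (0.80)(1.00) − (0.00)(-0.40) = 0.8000
  C_23 = −[(0.80)(-0.10) − (-0.30)(-0.40)] = 0.2000
  C_31 = (-0.30)(-0.30) − (0.00)(0.55) = 0.0900
  C_32 = −[(0.80)(-0.30) − (0.00)(-0.15)] = 0.2400
  C_33 = (0.80)(0.55) − (-0.30)(-0.15) = 0.3950
det(I−A) = Σ_j (I−A)_1j·C_1j = (0.80)(0.5200) + (-0.30)(0.2700) + (0.00)(0.2350) = 0.3350
adj(I−A) = Cᵀ =
  [ 0.5200   0.3000   0.0900]
  [ 0.2700   0.8000   0.2400]
  [ 0.2350   0.2000   0.3950]
(I − A)⁻¹ = adj(I−A) / det(I−A) ≈
  [   1.5522     0.8955     0.2687]
  [   0.8060     2.3881     0.7164]
  [   0.7015     0.5970     1.1791]
Δx = (I − A)⁻¹ Δd with Δd having -150 in the Pharmaceuticals component and 0 elsewhere.
So Δx_P = L_PP · (-150), where L_PP = adj(I−A)_PP / det(I−A) = 0.3950 / 0.3350.
Δx_P = 0.3950 × (-150) / 0.3350 = -59.25 / 0.3350 ≈ -176.866.

Δx_P = -176.866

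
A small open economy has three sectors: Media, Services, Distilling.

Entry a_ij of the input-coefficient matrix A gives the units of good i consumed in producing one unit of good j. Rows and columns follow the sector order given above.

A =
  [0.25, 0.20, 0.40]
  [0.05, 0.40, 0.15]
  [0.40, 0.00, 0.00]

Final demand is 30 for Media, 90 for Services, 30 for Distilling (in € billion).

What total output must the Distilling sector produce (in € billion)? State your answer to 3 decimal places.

x_3 = 83.133

I − A =
  [   0.75    -0.20    -0.40]
  [  -0.05     0.60    -0.15]
  [  -0.40     0.00     1.00]
Cofactors of I−A, C_ij = (−1)^(i+j)·(minor ij) (rows/columns in the sector order above):
  C_11 = (0.60)(1.00) − (-0.15)(0.00) = 0.6000
  C_12 = −[(-0.05)(1.00) − (-0.15)(-0.40)] = 0.1100
  C_13 = (-0.05)(0.00) − (0.60)(-0.40) = 0.2400
  C_21 = −[(-0.20)(1.00) − (-0.40)(0.00)] = 0.2000
  C_22 = (0.75)(1.00) − (-0.40)(-0.40) = 0.5900
  C_23 = −[(0.75)(0.00) − (-0.20)(-0.40)] = 0.0800
  C_31 = (-0.20)(-0.15) − (-0.40)(0.60) = 0.2700
  C_32 = −[(0.75)(-0.15) − (-0.40)(-0.05)] = 0.1325
  C_33 = (0.75)(0.60) − (-0.20)(-0.05) = 0.4400
det(I−A) = Σ_j (I−A)_1j·C_1j = (0.75)(0.6000) + (-0.20)(0.1100) + (-0.40)(0.2400) = 0.3320
adj(I−A) = Cᵀ =
  [ 0.6000   0.2000   0.2700]
  [ 0.1100   0.5900   0.1325]
  [ 0.2400   0.0800   0.4400]
(I − A)⁻¹ = adj(I−A) / det(I−A) ≈
  [   1.8072     0.6024     0.8133]
  [   0.3313     1.7771     0.3991]
  [   0.7229     0.2410     1.3253]
x = (I − A)⁻¹ d = adj(I−A)·d / det(I−A), with det(I−A) = 0.3320:
  x_1 = (0.6000·30 + 0.2000·90 + 0.2700·30) / 0.3320 = 44.10 / 0.3320 ≈ 132.831
  x_2 = (0.1100·30 + 0.5900·90 + 0.1325·30) / 0.3320 = 60.375 / 0.3320 ≈ 181.852
  x_3 = (0.2400·30 + 0.0800·90 + 0.4400·30) / 0.3320 = 27.60 / 0.3320 ≈ 83.133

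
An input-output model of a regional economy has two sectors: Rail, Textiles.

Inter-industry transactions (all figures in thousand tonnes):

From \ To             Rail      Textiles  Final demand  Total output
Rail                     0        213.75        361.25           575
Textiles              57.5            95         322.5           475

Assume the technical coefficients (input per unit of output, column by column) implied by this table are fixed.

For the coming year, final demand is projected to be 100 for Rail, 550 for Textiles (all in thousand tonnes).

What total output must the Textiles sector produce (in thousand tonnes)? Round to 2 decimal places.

Technical coefficients a_ij = z_ij / X_j:
  a_RR = 0/575 = 0.00, a_TR = 57.5/575 = 0.10
  a_RT = 213.75/475 = 0.45, a_TT = 95/475 = 0.20
I − A =
  [   1.00    -0.45]
  [  -0.10     0.80]
det(I−A) = (1.00)(0.80) − (-0.45)(-0.10) = 0.7550
adj(I−A) = [[0.80, 0.45], [0.10, 1.00]]
(I − A)⁻¹ = adj(I−A) / det(I−A) ≈
  [   1.0596     0.5960]
  [   0.1325     1.3245]
x = (I − A)⁻¹ d = adj(I−A)·d / det(I−A), with det(I−A) = 0.7550:
  x_R = (0.80·100 + 0.45·550) / 0.7550 = 327.50 / 0.7550 ≈ 433.77
  x_T = (0.10·100 + 1.00·550) / 0.7550 = 560.00 / 0.7550 ≈ 741.72

x_T = 741.72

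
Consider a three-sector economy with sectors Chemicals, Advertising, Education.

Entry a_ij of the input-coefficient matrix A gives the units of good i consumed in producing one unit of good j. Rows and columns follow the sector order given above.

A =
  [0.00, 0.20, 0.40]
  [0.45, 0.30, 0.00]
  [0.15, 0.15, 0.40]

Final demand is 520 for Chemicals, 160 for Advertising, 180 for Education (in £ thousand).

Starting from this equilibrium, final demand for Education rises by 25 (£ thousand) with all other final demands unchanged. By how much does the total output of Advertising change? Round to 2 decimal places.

I − A =
  [   1.00    -0.20    -0.40]
  [  -0.45     0.70     0.00]
  [  -0.15    -0.15     0.60]
Cofactors of I−A, C_ij = (−1)^(i+j)·(minor ij) (rows/columns in the sector order above):
  C_11 = (0.70)(0.60) − (0.00)(-0.15) = 0.4200
  C_12 = −[(-0.45)(0.60) − (0.00)(-0.15)] = 0.2700
  C_13 = (-0.45)(-0.15) − (0.70)(-0.15) = 0.1725
  C_21 = −[(-0.20)(0.60) − (-0.40)(-0.15)] = 0.1800
  C_22 = (1.00)(0.60) − (-0.40)(-0.15) = 0.5400
  C_23 = −[(1.00)(-0.15) − (-0.20)(-0.15)] = 0.1800
  C_31 = (-0.20)(0.00) − (-0.40)(0.70) = 0.2800
  C_32 = −[(1.00)(0.00) − (-0.40)(-0.45)] = 0.1800
  C_33 = (1.00)(0.70) − (-0.20)(-0.45) = 0.6100
det(I−A) = Σ_j (I−A)_1j·C_1j = (1.00)(0.4200) + (-0.20)(0.2700) + (-0.40)(0.1725) = 0.2970
adj(I−A) = Cᵀ =
  [ 0.4200   0.1800   0.2800]
  [ 0.2700   0.5400   0.1800]
  [ 0.1725   0.1800   0.6100]
(I − A)⁻¹ = adj(I−A) / det(I−A) ≈
  [   1.4141     0.6061     0.9428]
  [   0.9091     1.8182     0.6061]
  [   0.5808     0.6061     2.0539]
Δx = (I − A)⁻¹ Δd with Δd having +25 in the Education component and 0 elsewhere.
So Δx_2 = L_23 · (+25), where L_23 = adj(I−A)_23 / det(I−A) = 0.1800 / 0.2970.
Δx_2 = 0.1800 × (+25) / 0.2970 = 4.50 / 0.2970 ≈ 15.15.

Δx_2 = 15.15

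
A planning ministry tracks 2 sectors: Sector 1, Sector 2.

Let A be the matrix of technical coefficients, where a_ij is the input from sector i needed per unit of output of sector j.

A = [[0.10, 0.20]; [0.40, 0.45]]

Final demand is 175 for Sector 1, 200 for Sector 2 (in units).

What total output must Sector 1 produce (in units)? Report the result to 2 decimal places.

I − A =
  [   0.90    -0.20]
  [  -0.40     0.55]
det(I−A) = (0.90)(0.55) − (-0.20)(-0.40) = 0.4150
adj(I−A) = [[0.55, 0.20], [0.40, 0.90]]
(I − A)⁻¹ = adj(I−A) / det(I−A) ≈
  [   1.3253     0.4819]
  [   0.9639     2.1687]
x = (I − A)⁻¹ d = adj(I−A)·d / det(I−A), with det(I−A) = 0.4150:
  x_1 = (0.55·175 + 0.20·200) / 0.4150 = 136.25 / 0.4150 ≈ 328.31
  x_2 = (0.40·175 + 0.90·200) / 0.4150 = 250.00 / 0.4150 ≈ 602.41

x_1 = 328.31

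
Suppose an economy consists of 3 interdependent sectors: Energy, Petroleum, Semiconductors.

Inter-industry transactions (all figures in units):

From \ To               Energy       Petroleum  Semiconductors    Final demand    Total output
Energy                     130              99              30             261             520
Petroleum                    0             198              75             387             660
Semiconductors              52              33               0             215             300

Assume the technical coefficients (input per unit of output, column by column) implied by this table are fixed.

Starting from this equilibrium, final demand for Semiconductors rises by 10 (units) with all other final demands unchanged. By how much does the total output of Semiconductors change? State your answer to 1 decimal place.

Δx_3 = 10.4

Technical coefficients a_ij = z_ij / X_j:
  a_11 = 130/520 = 0.25, a_21 = 0/520 = 0.00, a_31 = 52/520 = 0.10
  a_12 = 99/660 = 0.15, a_22 = 198/660 = 0.30, a_32 = 33/660 = 0.05
  a_13 = 30/300 = 0.10, a_23 = 75/300 = 0.25, a_33 = 0/300 = 0.00
I − A =
  [   0.75    -0.15    -0.10]
  [   0.00     0.70    -0.25]
  [  -0.10    -0.05     1.00]
Cofactors of I−A, C_ij = (−1)^(i+j)·(minor ij) (rows/columns in the sector order above):
  C_11 = (0.70)(1.00) − (-0.25)(-0.05) = 0.6875
  C_12 = −[(0.00)(1.00) − (-0.25)(-0.10)] = 0.0250
  C_13 = (0.00)(-0.05) − (0.70)(-0.10) = 0.0700
  C_21 = −[(-0.15)(1.00) − (-0.10)(-0.05)] = 0.1550
  C_22 = (0.75)(1.00) − (-0.10)(-0.10) = 0.7400
  C_23 = −[(0.75)(-0.05) − (-0.15)(-0.10)] = 0.0525
  C_31 = (-0.15)(-0.25) − (-0.10)(0.70) = 0.1075
  C_32 = −[(0.75)(-0.25) − (-0.10)(0.00)] = 0.1875
  C_33 = (0.75)(0.70) − (-0.15)(0.00) = 0.5250
det(I−A) = Σ_j (I−A)_1j·C_1j = (0.75)(0.6875) + (-0.15)(0.0250) + (-0.10)(0.0700) = 0.504875
adj(I−A) = Cᵀ =
  [ 0.6875   0.1550   0.1075]
  [ 0.0250   0.7400   0.1875]
  [ 0.0700   0.0525   0.5250]
(I − A)⁻¹ = adj(I−A) / det(I−A) ≈
  [   1.3617     0.3070     0.2129]
  [   0.0495     1.4657     0.3714]
  [   0.1386     0.1040     1.0399]
Δx = (I − A)⁻¹ Δd with Δd having +10 in the Semiconductors component and 0 elsewhere.
So Δx_3 = L_33 · (+10), where L_33 = adj(I−A)_33 / det(I−A) = 0.5250 / 0.504875.
Δx_3 = 0.5250 × (+10) / 0.504875 = 5.25 / 0.504875 ≈ 10.4.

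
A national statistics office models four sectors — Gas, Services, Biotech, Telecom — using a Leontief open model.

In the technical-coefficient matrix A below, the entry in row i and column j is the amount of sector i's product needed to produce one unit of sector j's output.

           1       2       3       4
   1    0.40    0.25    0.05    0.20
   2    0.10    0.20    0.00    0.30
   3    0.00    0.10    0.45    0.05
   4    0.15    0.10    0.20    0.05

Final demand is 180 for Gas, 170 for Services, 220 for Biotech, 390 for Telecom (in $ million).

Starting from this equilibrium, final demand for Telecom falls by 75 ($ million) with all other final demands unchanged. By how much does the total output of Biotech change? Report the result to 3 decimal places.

Δx_3 = -16.212

I − A =
  [   0.60    -0.25    -0.05    -0.20]
  [  -0.10     0.80     0.00    -0.30]
  [   0.00    -0.10     0.55    -0.05]
  [  -0.15    -0.10    -0.20     0.95]
Compute the cofactors C_ij = (−1)^(i+j)·(3×3 minor ij) of I−A; the adjugate is their transpose:
adj(I−A) = Cᵀ =
  [ 0.387500   0.148125   0.083500   0.132750]
  [ 0.076000   0.290625   0.047000   0.110250]
  [ 0.020500   0.058875   0.377000   0.042750]
  [ 0.073500   0.066375   0.097500   0.249750]
det(I−A) = Σ_j (I−A)_1j·C_1j = (0.60)(0.387500) + (-0.25)(0.076000) + (-0.05)(0.020500) + (-0.20)(0.073500) = 0.197775
(I − A)⁻¹ = adj(I−A) / det(I−A) ≈
  [   1.9593     0.7490     0.4222     0.6712]
  [   0.3843     1.4695     0.2376     0.5575]
  [   0.1037     0.2977     1.9062     0.2162]
  [   0.3716     0.3356     0.4930     1.2628]
Δx = (I − A)⁻¹ Δd with Δd having -75 in the Telecom component and 0 elsewhere.
So Δx_3 = L_34 · (-75), where L_34 = adj(I−A)_34 / det(I−A) = 0.042750 / 0.197775.
Δx_3 = 0.042750 × (-75) / 0.197775 = -3.20625 / 0.197775 ≈ -16.212.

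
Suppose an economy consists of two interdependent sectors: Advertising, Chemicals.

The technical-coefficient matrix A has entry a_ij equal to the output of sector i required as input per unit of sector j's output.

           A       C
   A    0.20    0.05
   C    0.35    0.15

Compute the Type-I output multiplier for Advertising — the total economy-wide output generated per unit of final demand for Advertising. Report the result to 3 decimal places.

m_A = 1.811

I − A =
  [   0.80    -0.05]
  [  -0.35     0.85]
det(I−A) = (0.80)(0.85) − (-0.05)(-0.35) = 0.6625
adj(I−A) = [[0.85, 0.05], [0.35, 0.80]]
(I − A)⁻¹ = adj(I−A) / det(I−A) ≈
  [   1.2830     0.0755]
  [   0.5283     1.2075]
The output multiplier for sector j is the column-j sum of the Leontief inverse (I − A)⁻¹ = adj(I−A) / det(I−A).
Column A of adj(I−A): (0.85, 0.35); det(I−A) = 0.6625.
m_A = (0.85 + 0.35) / 0.6625 = 1.20 / 0.6625 ≈ 1.811.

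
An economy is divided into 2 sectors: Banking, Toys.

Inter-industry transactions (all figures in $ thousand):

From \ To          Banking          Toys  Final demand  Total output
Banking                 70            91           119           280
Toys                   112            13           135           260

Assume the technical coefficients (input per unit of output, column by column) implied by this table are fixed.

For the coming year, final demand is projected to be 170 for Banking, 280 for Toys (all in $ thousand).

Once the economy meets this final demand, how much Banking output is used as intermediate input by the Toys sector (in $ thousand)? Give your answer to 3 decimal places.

Technical coefficients a_ij = z_ij / X_j:
  a_11 = 70/280 = 0.25, a_21 = 112/280 = 0.40
  a_12 = 91/260 = 0.35, a_22 = 13/260 = 0.05
I − A =
  [   0.75    -0.35]
  [  -0.40     0.95]
det(I−A) = (0.75)(0.95) − (-0.35)(-0.40) = 0.5725
adj(I−A) = [[0.95, 0.35], [0.40, 0.75]]
(I − A)⁻¹ = adj(I−A) / det(I−A) ≈
  [   1.6594     0.6114]
  [   0.6987     1.3100]
First solve x = (I − A)⁻¹ d = adj(I−A)·d / det(I−A); in particular x_2 = (0.40·170 + 0.75·280) / 0.5725 = 278.00 / 0.5725 ≈ 485.58952.
Intermediate flow from 1 to 2: z_12 = a_12 · x_2 = 0.35 × 278.00 / 0.5725 = 97.30 / 0.5725 ≈ 169.956.

z_12 = 169.956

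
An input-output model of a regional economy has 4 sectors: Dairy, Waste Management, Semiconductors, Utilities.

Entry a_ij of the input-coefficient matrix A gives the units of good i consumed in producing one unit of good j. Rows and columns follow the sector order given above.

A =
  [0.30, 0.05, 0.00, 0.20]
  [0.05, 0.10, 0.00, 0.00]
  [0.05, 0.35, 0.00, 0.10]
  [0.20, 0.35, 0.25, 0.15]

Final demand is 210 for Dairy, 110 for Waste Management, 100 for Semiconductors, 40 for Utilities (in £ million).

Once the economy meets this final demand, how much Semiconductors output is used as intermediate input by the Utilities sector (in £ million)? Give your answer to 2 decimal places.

z_34 = 25.34

I − A =
  [   0.70    -0.05     0.00    -0.20]
  [  -0.05     0.90     0.00     0.00]
  [  -0.05    -0.35     1.00    -0.10]
  [  -0.20    -0.35    -0.25     0.85]
Compute the cofactors C_ij = (−1)^(i+j)·(3×3 minor ij) of I−A; the adjugate is their transpose:
adj(I−A) = Cᵀ =
  [ 0.742500   0.128750   0.045000   0.180000]
  [ 0.041250   0.535000   0.002500   0.010000]
  [ 0.072875   0.225375   0.493875   0.075250]
  [ 0.213125   0.316875   0.156875   0.627500]
det(I−A) = Σ_j (I−A)_1j·C_1j = (0.70)(0.742500) + (-0.05)(0.041250) + (0.00)(0.072875) + (-0.20)(0.213125) = 0.4750625
(I − A)⁻¹ = adj(I−A) / det(I−A) ≈
  [   1.5630     0.2710     0.0947     0.3789]
  [   0.0868     1.1262     0.0053     0.0210]
  [   0.1534     0.4744     1.0396     0.1584]
  [   0.4486     0.6670     0.3302     1.3209]
First solve x = (I − A)⁻¹ d = adj(I−A)·d / det(I−A); in particular x_4 = (0.213125·210 + 0.316875·110 + 0.156875·100 + 0.627500·40) / 0.4750625 = 120.40 / 0.4750625 ≈ 253.4403.
Intermediate flow from 3 to 4: z_34 = a_34 · x_4 = 0.10 × 120.40 / 0.4750625 = 12.04 / 0.4750625 ≈ 25.34.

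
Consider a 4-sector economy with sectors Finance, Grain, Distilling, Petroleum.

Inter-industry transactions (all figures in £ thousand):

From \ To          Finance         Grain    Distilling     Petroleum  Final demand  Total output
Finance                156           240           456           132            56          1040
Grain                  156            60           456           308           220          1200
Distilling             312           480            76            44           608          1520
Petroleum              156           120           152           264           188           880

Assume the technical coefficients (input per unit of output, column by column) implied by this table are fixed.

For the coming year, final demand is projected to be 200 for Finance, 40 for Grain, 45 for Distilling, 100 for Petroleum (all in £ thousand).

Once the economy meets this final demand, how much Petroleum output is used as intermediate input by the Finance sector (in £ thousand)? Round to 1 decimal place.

z_PF = 79.8

Technical coefficients a_ij = z_ij / X_j:
  a_FF = 156/1040 = 0.15, a_GF = 156/1040 = 0.15, a_DF = 312/1040 = 0.30, a_PF = 156/1040 = 0.15
  a_FG = 240/1200 = 0.20, a_GG = 60/1200 = 0.05, a_DG = 480/1200 = 0.40, a_PG = 120/1200 = 0.10
  a_FD = 456/1520 = 0.30, a_GD = 456/1520 = 0.30, a_DD = 76/1520 = 0.05, a_PD = 152/1520 = 0.10
  a_FP = 132/880 = 0.15, a_GP = 308/880 = 0.35, a_DP = 44/880 = 0.05, a_PP = 264/880 = 0.30
I − A =
  [   0.85    -0.20    -0.30    -0.15]
  [  -0.15     0.95    -0.30    -0.35]
  [  -0.30    -0.40     0.95    -0.05]
  [  -0.15    -0.10    -0.10     0.70]
Compute the cofactors C_ij = (−1)^(i+j)·(3×3 minor ij) of I−A; the adjugate is their transpose:
adj(I−A) = Cᵀ =
  [ 0.494250   0.237750   0.256750   0.243125]
  [ 0.224625   0.469875   0.251000   0.301000]
  [ 0.259875   0.281250   0.480375   0.230625]
  [ 0.175125   0.158250   0.159500   0.515125]
det(I−A) = Σ_j (I−A)_1j·C_1j = (0.85)(0.494250) + (-0.20)(0.224625) + (-0.30)(0.259875) + (-0.15)(0.175125) = 0.27095625
(I − A)⁻¹ = adj(I−A) / det(I−A) ≈
  [   1.8241     0.8774     0.9476     0.8973]
  [   0.8290     1.7341     0.9263     1.1109]
  [   0.9591     1.0380     1.7729     0.8512]
  [   0.6463     0.5840     0.5887     1.9011]
First solve x = (I − A)⁻¹ d = adj(I−A)·d / det(I−A); in particular x_F = (0.494250·200 + 0.237750·40 + 0.256750·45 + 0.243125·100) / 0.27095625 = 144.22625 / 0.27095625 ≈ 532.286.
Intermediate flow from P to F: z_PF = a_PF · x_F = 0.15 × 144.22625 / 0.27095625 = 21.6339375 / 0.27095625 ≈ 79.8.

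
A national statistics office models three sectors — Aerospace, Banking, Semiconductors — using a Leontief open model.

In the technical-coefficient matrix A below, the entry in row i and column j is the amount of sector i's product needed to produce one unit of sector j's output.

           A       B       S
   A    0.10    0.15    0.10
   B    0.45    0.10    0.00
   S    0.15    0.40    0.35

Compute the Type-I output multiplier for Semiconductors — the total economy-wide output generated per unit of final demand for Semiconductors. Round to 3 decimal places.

m_S = 1.945

I − A =
  [   0.90    -0.15    -0.10]
  [  -0.45     0.90     0.00]
  [  -0.15    -0.40     0.65]
Cofactors of I−A, C_ij = (−1)^(i+j)·(minor ij) (rows/columns in the sector order above):
  C_11 = (0.90)(0.65) − (0.00)(-0.40) = 0.5850
  C_12 = −[(-0.45)(0.65) − (0.00)(-0.15)] = 0.2925
  C_13 = (-0.45)(-0.40) − (0.90)(-0.15) = 0.3150
  C_21 = −[(-0.15)(0.65) − (-0.10)(-0.40)] = 0.1375
  C_22 = (0.90)(0.65) − (-0.10)(-0.15) = 0.5700
  C_23 = −[(0.90)(-0.40) − (-0.15)(-0.15)] = 0.3825
  C_31 = (-0.15)(0.00) − (-0.10)(0.90) = 0.0900
  C_32 = −[(0.90)(0.00) − (-0.10)(-0.45)] = 0.0450
  C_33 = (0.90)(0.90) − (-0.15)(-0.45) = 0.7425
det(I−A) = Σ_j (I−A)_1j·C_1j = (0.90)(0.5850) + (-0.15)(0.2925) + (-0.10)(0.3150) = 0.451125
adj(I−A) = Cᵀ =
  [ 0.5850   0.1375   0.0900]
  [ 0.2925   0.5700   0.0450]
  [ 0.3150   0.3825   0.7425]
(I − A)⁻¹ = adj(I−A) / det(I−A) ≈
  [   1.2968     0.3048     0.1995]
  [   0.6484     1.2635     0.0998]
  [   0.6983     0.8479     1.6459]
The output multiplier for sector j is the column-j sum of the Leontief inverse (I − A)⁻¹ = adj(I−A) / det(I−A).
Column S of adj(I−A): (0.0900, 0.0450, 0.7425); det(I−A) = 0.451125.
m_S = (0.0900 + 0.0450 + 0.7425) / 0.451125 = 0.8775 / 0.451125 ≈ 1.945.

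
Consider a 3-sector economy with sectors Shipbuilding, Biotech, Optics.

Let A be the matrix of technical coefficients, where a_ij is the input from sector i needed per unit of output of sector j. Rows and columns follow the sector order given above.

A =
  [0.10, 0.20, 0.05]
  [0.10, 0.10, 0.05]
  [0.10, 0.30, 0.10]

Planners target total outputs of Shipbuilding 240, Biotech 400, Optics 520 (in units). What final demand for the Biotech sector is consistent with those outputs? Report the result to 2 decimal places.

d_2 = 310.00

I − A =
  [   0.90    -0.20    -0.05]
  [  -0.10     0.90    -0.05]
  [  -0.10    -0.30     0.90]
d = (I − A) x:
  d_1 = (+0.90)·240 + (-0.20)·400 + (-0.05)·520 = 110.00
  d_2 = (-0.10)·240 + (+0.90)·400 + (-0.05)·520 = 310.00
  d_3 = (-0.10)·240 + (-0.30)·400 + (+0.90)·520 = 324.00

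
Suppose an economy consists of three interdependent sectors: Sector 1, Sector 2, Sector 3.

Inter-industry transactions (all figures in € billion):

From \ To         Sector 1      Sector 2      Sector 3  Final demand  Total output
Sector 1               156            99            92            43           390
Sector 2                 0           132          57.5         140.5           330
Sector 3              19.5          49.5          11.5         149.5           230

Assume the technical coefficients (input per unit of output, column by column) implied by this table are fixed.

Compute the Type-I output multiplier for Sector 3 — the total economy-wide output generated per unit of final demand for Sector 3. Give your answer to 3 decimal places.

m_3 = 2.716

Technical coefficients a_ij = z_ij / X_j:
  a_11 = 156/390 = 0.40, a_21 = 0/390 = 0.00, a_31 = 19.5/390 = 0.05
  a_12 = 99/330 = 0.30, a_22 = 132/330 = 0.40, a_32 = 49.5/330 = 0.15
  a_13 = 92/230 = 0.40, a_23 = 57.5/230 = 0.25, a_33 = 11.5/230 = 0.05
I − A =
  [   0.60    -0.30    -0.40]
  [   0.00     0.60    -0.25]
  [  -0.05    -0.15     0.95]
Cofactors of I−A, C_ij = (−1)^(i+j)·(minor ij) (rows/columns in the sector order above):
  C_11 = (0.60)(0.95) − (-0.25)(-0.15) = 0.5325
  C_12 = −[(0.00)(0.95) − (-0.25)(-0.05)] = 0.0125
  C_13 = (0.00)(-0.15) − (0.60)(-0.05) = 0.0300
  C_21 = −[(-0.30)(0.95) − (-0.40)(-0.15)] = 0.3450
  C_22 = (0.60)(0.95) − (-0.40)(-0.05) = 0.5500
  C_23 = −[(0.60)(-0.15) − (-0.30)(-0.05)] = 0.1050
  C_31 = (-0.30)(-0.25) − (-0.40)(0.60) = 0.3150
  C_32 = −[(0.60)(-0.25) − (-0.40)(0.00)] = 0.1500
  C_33 = (0.60)(0.60) − (-0.30)(0.00) = 0.3600
det(I−A) = Σ_j (I−A)_1j·C_1j = (0.60)(0.5325) + (-0.30)(0.0125) + (-0.40)(0.0300) = 0.30375
adj(I−A) = Cᵀ =
  [ 0.5325   0.3450   0.3150]
  [ 0.0125   0.5500   0.1500]
  [ 0.0300   0.1050   0.3600]
(I − A)⁻¹ = adj(I−A) / det(I−A) ≈
  [   1.7531     1.1358     1.0370]
  [   0.0412     1.8107     0.4938]
  [   0.0988     0.3457     1.1852]
The output multiplier for sector j is the column-j sum of the Leontief inverse (I − A)⁻¹ = adj(I−A) / det(I−A).
Column 3 of adj(I−A): (0.3150, 0.1500, 0.3600); det(I−A) = 0.30375.
m_3 = (0.3150 + 0.1500 + 0.3600) / 0.30375 = 0.825 / 0.30375 ≈ 2.716.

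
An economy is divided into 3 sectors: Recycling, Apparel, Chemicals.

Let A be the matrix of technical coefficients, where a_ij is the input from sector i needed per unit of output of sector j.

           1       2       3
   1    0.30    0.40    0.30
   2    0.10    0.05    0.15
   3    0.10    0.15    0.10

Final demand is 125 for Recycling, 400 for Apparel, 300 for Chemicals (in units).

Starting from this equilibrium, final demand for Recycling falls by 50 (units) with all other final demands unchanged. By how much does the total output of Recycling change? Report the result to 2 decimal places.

Δx_1 = -81.98

I − A =
  [   0.70    -0.40    -0.30]
  [  -0.10     0.95    -0.15]
  [  -0.10    -0.15     0.90]
Cofactors of I−A, C_ij = (−1)^(i+j)·(minor ij) (rows/columns in the sector order above):
  C_11 = (0.95)(0.90) − (-0.15)(-0.15) = 0.8325
  C_12 = −[(-0.10)(0.90) − (-0.15)(-0.10)] = 0.1050
  C_13 = (-0.10)(-0.15) − (0.95)(-0.10) = 0.1100
  C_21 = −[(-0.40)(0.90) − (-0.30)(-0.15)] = 0.4050
  C_22 = (0.70)(0.90) − (-0.30)(-0.10) = 0.6000
  C_23 = −[(0.70)(-0.15) − (-0.40)(-0.10)] = 0.1450
  C_31 = (-0.40)(-0.15) − (-0.30)(0.95) = 0.3450
  C_32 = −[(0.70)(-0.15) − (-0.30)(-0.10)] = 0.1350
  C_33 = (0.70)(0.95) − (-0.40)(-0.10) = 0.6250
det(I−A) = Σ_j (I−A)_1j·C_1j = (0.70)(0.8325) + (-0.40)(0.1050) + (-0.30)(0.1100) = 0.50775
adj(I−A) = Cᵀ =
  [ 0.8325   0.4050   0.3450]
  [ 0.1050   0.6000   0.1350]
  [ 0.1100   0.1450   0.6250]
(I − A)⁻¹ = adj(I−A) / det(I−A) ≈
  [   1.6396     0.7976     0.6795]
  [   0.2068     1.1817     0.2659]
  [   0.2166     0.2856     1.2309]
Δx = (I − A)⁻¹ Δd with Δd having -50 in the Recycling component and 0 elsewhere.
So Δx_1 = L_11 · (-50), where L_11 = adj(I−A)_11 / det(I−A) = 0.8325 / 0.50775.
Δx_1 = 0.8325 × (-50) / 0.50775 = -41.625 / 0.50775 ≈ -81.98.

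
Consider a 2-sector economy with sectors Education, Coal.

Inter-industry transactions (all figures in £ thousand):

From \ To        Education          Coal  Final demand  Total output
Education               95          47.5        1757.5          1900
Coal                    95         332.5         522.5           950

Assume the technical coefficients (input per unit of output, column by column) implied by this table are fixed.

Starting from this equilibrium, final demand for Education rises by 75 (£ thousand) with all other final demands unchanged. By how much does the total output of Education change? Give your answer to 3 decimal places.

Technical coefficients a_ij = z_ij / X_j:
  a_EE = 95/1900 = 0.05, a_CE = 95/1900 = 0.05
  a_EC = 47.5/950 = 0.05, a_CC = 332.5/950 = 0.35
I − A =
  [   0.95    -0.05]
  [  -0.05     0.65]
det(I−A) = (0.95)(0.65) − (-0.05)(-0.05) = 0.6150
adj(I−A) = [[0.65, 0.05], [0.05, 0.95]]
(I − A)⁻¹ = adj(I−A) / det(I−A) ≈
  [   1.0569     0.0813]
  [   0.0813     1.5447]
Δx = (I − A)⁻¹ Δd with Δd having +75 in the Education component and 0 elsewhere.
So Δx_E = L_EE · (+75), where L_EE = adj(I−A)_EE / det(I−A) = 0.65 / 0.6150.
Δx_E = 0.65 × (+75) / 0.6150 = 48.75 / 0.6150 ≈ 79.268.

Δx_E = 79.268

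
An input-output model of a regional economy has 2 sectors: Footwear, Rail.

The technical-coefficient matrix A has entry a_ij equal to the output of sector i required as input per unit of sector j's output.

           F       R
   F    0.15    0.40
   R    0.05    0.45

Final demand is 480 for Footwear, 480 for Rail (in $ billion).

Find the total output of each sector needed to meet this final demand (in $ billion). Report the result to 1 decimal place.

x_F = 1019.0, x_R = 965.4

I − A =
  [   0.85    -0.40]
  [  -0.05     0.55]
det(I−A) = (0.85)(0.55) − (-0.40)(-0.05) = 0.4475
adj(I−A) = [[0.55, 0.40], [0.05, 0.85]]
(I − A)⁻¹ = adj(I−A) / det(I−A) ≈
  [   1.2291     0.8939]
  [   0.1117     1.8994]
x = (I − A)⁻¹ d = adj(I−A)·d / det(I−A), with det(I−A) = 0.4475:
  x_F = (0.55·480 + 0.40·480) / 0.4475 = 456.00 / 0.4475 ≈ 1019.0
  x_R = (0.05·480 + 0.85·480) / 0.4475 = 432.00 / 0.4475 ≈ 965.4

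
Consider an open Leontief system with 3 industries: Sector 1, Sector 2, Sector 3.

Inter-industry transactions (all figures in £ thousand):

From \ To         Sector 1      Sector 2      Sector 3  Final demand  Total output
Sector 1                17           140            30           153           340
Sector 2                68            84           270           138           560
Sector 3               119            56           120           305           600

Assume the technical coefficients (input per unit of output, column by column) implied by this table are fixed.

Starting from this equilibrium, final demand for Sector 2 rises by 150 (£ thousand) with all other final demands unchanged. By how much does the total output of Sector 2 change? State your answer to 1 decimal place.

Δx_2 = 219.2

Technical coefficients a_ij = z_ij / X_j:
  a_11 = 17/340 = 0.05, a_21 = 68/340 = 0.20, a_31 = 119/340 = 0.35
  a_12 = 140/560 = 0.25, a_22 = 84/560 = 0.15, a_32 = 56/560 = 0.10
  a_13 = 30/600 = 0.05, a_23 = 270/600 = 0.45, a_33 = 120/600 = 0.20
I − A =
  [   0.95    -0.25    -0.05]
  [  -0.20     0.85    -0.45]
  [  -0.35    -0.10     0.80]
Cofactors of I−A, C_ij = (−1)^(i+j)·(minor ij) (rows/columns in the sector order above):
  C_11 = (0.85)(0.80) − (-0.45)(-0.10) = 0.6350
  C_12 = −[(-0.20)(0.80) − (-0.45)(-0.35)] = 0.3175
  C_13 = (-0.20)(-0.10) − (0.85)(-0.35) = 0.3175
  C_21 = −[(-0.25)(0.80) − (-0.05)(-0.10)] = 0.2050
  C_22 = (0.95)(0.80) − (-0.05)(-0.35) = 0.7425
  C_23 = −[(0.95)(-0.10) − (-0.25)(-0.35)] = 0.1825
  C_31 = (-0.25)(-0.45) − (-0.05)(0.85) = 0.1550
  C_32 = −[(0.95)(-0.45) − (-0.05)(-0.20)] = 0.4375
  C_33 = (0.95)(0.85) − (-0.25)(-0.20) = 0.7575
det(I−A) = Σ_j (I−A)_1j·C_1j = (0.95)(0.6350) + (-0.25)(0.3175) + (-0.05)(0.3175) = 0.5080
adj(I−A) = Cᵀ =
  [ 0.6350   0.2050   0.1550]
  [ 0.3175   0.7425   0.4375]
  [ 0.3175   0.1825   0.7575]
(I − A)⁻¹ = adj(I−A) / det(I−A) ≈
  [   1.2500     0.4035     0.3051]
  [   0.6250     1.4616     0.8612]
  [   0.6250     0.3593     1.4911]
Δx = (I − A)⁻¹ Δd with Δd having +150 in the Sector 2 component and 0 elsewhere.
So Δx_2 = L_22 · (+150), where L_22 = adj(I−A)_22 / det(I−A) = 0.7425 / 0.5080.
Δx_2 = 0.7425 × (+150) / 0.5080 = 111.375 / 0.5080 ≈ 219.2.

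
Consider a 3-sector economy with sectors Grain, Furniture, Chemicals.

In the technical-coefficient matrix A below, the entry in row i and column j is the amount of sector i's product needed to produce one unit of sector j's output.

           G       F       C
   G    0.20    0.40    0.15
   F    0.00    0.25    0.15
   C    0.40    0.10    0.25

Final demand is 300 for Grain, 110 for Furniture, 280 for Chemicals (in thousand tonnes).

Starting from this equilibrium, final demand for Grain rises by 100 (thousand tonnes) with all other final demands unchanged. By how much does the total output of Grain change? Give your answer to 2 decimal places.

I − A =
  [   0.80    -0.40    -0.15]
  [   0.00     0.75    -0.15]
  [  -0.40    -0.10     0.75]
Cofactors of I−A, C_ij = (−1)^(i+j)·(minor ij) (rows/columns in the sector order above):
  C_11 = (0.75)(0.75) − (-0.15)(-0.10) = 0.5475
  C_12 = −[(0.00)(0.75) − (-0.15)(-0.40)] = 0.0600
  C_13 = (0.00)(-0.10) − (0.75)(-0.40) = 0.3000
  C_21 = −[(-0.40)(0.75) − (-0.15)(-0.10)] = 0.3150
  C_22 = (0.80)(0.75) − (-0.15)(-0.40) = 0.5400
  C_23 = −[(0.80)(-0.10) − (-0.40)(-0.40)] = 0.2400
  C_31 = (-0.40)(-0.15) − (-0.15)(0.75) = 0.1725
  C_32 = −[(0.80)(-0.15) − (-0.15)(0.00)] = 0.1200
  C_33 = (0.80)(0.75) − (-0.40)(0.00) = 0.6000
det(I−A) = Σ_j (I−A)_1j·C_1j = (0.80)(0.5475) + (-0.40)(0.0600) + (-0.15)(0.3000) = 0.3690
adj(I−A) = Cᵀ =
  [ 0.5475   0.3150   0.1725]
  [ 0.0600   0.5400   0.1200]
  [ 0.3000   0.2400   0.6000]
(I − A)⁻¹ = adj(I−A) / det(I−A) ≈
  [   1.4837     0.8537     0.4675]
  [   0.1626     1.4634     0.3252]
  [   0.8130     0.6504     1.6260]
Δx = (I − A)⁻¹ Δd with Δd having +100 in the Grain component and 0 elsewhere.
So Δx_G = L_GG · (+100), where L_GG = adj(I−A)_GG / det(I−A) = 0.5475 / 0.3690.
Δx_G = 0.5475 × (+100) / 0.3690 = 54.75 / 0.3690 ≈ 148.37.

Δx_G = 148.37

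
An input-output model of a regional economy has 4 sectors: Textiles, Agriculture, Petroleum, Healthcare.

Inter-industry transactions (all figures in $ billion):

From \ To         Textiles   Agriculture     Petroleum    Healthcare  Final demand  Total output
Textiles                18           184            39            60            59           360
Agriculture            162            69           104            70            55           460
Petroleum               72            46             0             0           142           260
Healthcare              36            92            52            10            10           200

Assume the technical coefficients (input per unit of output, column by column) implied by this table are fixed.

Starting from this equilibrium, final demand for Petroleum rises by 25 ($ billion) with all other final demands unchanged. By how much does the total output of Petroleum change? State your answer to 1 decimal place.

Δx_3 = 34.2

Technical coefficients a_ij = z_ij / X_j:
  a_11 = 18/360 = 0.05, a_21 = 162/360 = 0.45, a_31 = 72/360 = 0.20, a_41 = 36/360 = 0.10
  a_12 = 184/460 = 0.40, a_22 = 69/460 = 0.15, a_32 = 46/460 = 0.10, a_42 = 92/460 = 0.20
  a_13 = 39/260 = 0.15, a_23 = 104/260 = 0.40, a_33 = 0/260 = 0.00, a_43 = 52/260 = 0.20
  a_14 = 60/200 = 0.30, a_24 = 70/200 = 0.35, a_34 = 0/200 = 0.00, a_44 = 10/200 = 0.05
I − A =
  [   0.95    -0.40    -0.15    -0.30]
  [  -0.45     0.85    -0.40    -0.35]
  [  -0.20    -0.10     1.00     0.00]
  [  -0.10    -0.20    -0.20     0.95]
Compute the cofactors C_ij = (−1)^(i+j)·(3×3 minor ij) of I−A; the adjugate is their transpose:
adj(I−A) = Cᵀ =
  [ 0.692500   0.460250   0.365625   0.388250]
  [ 0.552500   0.832000   0.511875   0.481000]
  [ 0.193750   0.175250   0.463125   0.125750]
  [ 0.230000   0.260500   0.243750   0.525250]
det(I−A) = Σ_j (I−A)_1j·C_1j = (0.95)(0.692500) + (-0.40)(0.552500) + (-0.15)(0.193750) + (-0.30)(0.230000) = 0.3388125
(I − A)⁻¹ = adj(I−A) / det(I−A) ≈
  [   2.0439     1.3584     1.0791     1.1459]
  [   1.6307     2.4556     1.5108     1.4197]
  [   0.5719     0.5172     1.3669     0.3711]
  [   0.6788     0.7689     0.7194     1.5503]
Δx = (I − A)⁻¹ Δd with Δd having +25 in the Petroleum component and 0 elsewhere.
So Δx_3 = L_33 · (+25), where L_33 = adj(I−A)_33 / det(I−A) = 0.463125 / 0.3388125.
Δx_3 = 0.463125 × (+25) / 0.3388125 = 11.578125 / 0.3388125 ≈ 34.2.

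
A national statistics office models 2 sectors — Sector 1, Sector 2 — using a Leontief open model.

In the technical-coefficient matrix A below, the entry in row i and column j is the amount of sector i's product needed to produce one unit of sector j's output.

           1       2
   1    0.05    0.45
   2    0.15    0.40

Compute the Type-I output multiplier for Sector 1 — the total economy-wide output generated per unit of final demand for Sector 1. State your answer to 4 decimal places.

I − A =
  [   0.95    -0.45]
  [  -0.15     0.60]
det(I−A) = (0.95)(0.60) − (-0.45)(-0.15) = 0.5025
adj(I−A) = [[0.60, 0.45], [0.15, 0.95]]
(I − A)⁻¹ = adj(I−A) / det(I−A) ≈
  [   1.19403     0.89552]
  [   0.29851     1.89055]
The output multiplier for sector j is the column-j sum of the Leontief inverse (I − A)⁻¹ = adj(I−A) / det(I−A).
Column 1 of adj(I−A): (0.60, 0.15); det(I−A) = 0.5025.
m_1 = (0.60 + 0.15) / 0.5025 = 0.75 / 0.5025 ≈ 1.4925.

m_1 = 1.4925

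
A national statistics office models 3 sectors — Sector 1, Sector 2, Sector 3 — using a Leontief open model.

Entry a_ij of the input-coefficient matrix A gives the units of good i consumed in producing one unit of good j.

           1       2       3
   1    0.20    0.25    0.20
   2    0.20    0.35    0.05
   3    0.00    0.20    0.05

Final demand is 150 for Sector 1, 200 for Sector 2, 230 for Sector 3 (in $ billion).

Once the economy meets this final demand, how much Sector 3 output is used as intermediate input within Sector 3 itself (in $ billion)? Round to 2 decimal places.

z_33 = 16.97

I − A =
  [   0.80    -0.25    -0.20]
  [  -0.20     0.65    -0.05]
  [   0.00    -0.20     0.95]
Cofactors of I−A, C_ij = (−1)^(i+j)·(minor ij) (rows/columns in the sector order above):
  C_11 = (0.65)(0.95) − (-0.05)(-0.20) = 0.6075
  C_12 = −[(-0.20)(0.95) − (-0.05)(0.00)] = 0.1900
  C_13 = (-0.20)(-0.20) − (0.65)(0.00) = 0.0400
  C_21 = −[(-0.25)(0.95) − (-0.20)(-0.20)] = 0.2775
  C_22 = (0.80)(0.95) − (-0.20)(0.00) = 0.7600
  C_23 = −[(0.80)(-0.20) − (-0.25)(0.00)] = 0.1600
  C_31 = (-0.25)(-0.05) − (-0.20)(0.65) = 0.1425
  C_32 = −[(0.80)(-0.05) − (-0.20)(-0.20)] = 0.0800
  C_33 = (0.80)(0.65) − (-0.25)(-0.20) = 0.4700
det(I−A) = Σ_j (I−A)_1j·C_1j = (0.80)(0.6075) + (-0.25)(0.1900) + (-0.20)(0.0400) = 0.4305
adj(I−A) = Cᵀ =
  [ 0.6075   0.2775   0.1425]
  [ 0.1900   0.7600   0.0800]
  [ 0.0400   0.1600   0.4700]
(I − A)⁻¹ = adj(I−A) / det(I−A) ≈
  [   1.4111     0.6446     0.3310]
  [   0.4413     1.7654     0.1858]
  [   0.0929     0.3717     1.0918]
First solve x = (I − A)⁻¹ d = adj(I−A)·d / det(I−A); in particular x_3 = (0.0400·150 + 0.1600·200 + 0.4700·230) / 0.4305 = 146.10 / 0.4305 ≈ 339.3728.
Intermediate flow from 3 to 3: z_33 = a_33 · x_3 = 0.05 × 146.10 / 0.4305 = 7.305 / 0.4305 ≈ 16.97.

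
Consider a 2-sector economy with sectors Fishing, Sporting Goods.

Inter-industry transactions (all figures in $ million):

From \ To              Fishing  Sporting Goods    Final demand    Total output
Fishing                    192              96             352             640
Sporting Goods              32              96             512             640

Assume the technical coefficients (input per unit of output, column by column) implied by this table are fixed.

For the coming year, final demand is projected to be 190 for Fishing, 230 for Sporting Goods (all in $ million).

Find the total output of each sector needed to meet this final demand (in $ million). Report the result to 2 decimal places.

x_F = 333.62, x_S = 290.21

Technical coefficients a_ij = z_ij / X_j:
  a_FF = 192/640 = 0.30, a_SF = 32/640 = 0.05
  a_FS = 96/640 = 0.15, a_SS = 96/640 = 0.15
I − A =
  [   0.70    -0.15]
  [  -0.05     0.85]
det(I−A) = (0.70)(0.85) − (-0.15)(-0.05) = 0.5875
adj(I−A) = [[0.85, 0.15], [0.05, 0.70]]
(I − A)⁻¹ = adj(I−A) / det(I−A) ≈
  [   1.4468     0.2553]
  [   0.0851     1.1915]
x = (I − A)⁻¹ d = adj(I−A)·d / det(I−A), with det(I−A) = 0.5875:
  x_F = (0.85·190 + 0.15·230) / 0.5875 = 196.00 / 0.5875 ≈ 333.62
  x_S = (0.05·190 + 0.70·230) / 0.5875 = 170.50 / 0.5875 ≈ 290.21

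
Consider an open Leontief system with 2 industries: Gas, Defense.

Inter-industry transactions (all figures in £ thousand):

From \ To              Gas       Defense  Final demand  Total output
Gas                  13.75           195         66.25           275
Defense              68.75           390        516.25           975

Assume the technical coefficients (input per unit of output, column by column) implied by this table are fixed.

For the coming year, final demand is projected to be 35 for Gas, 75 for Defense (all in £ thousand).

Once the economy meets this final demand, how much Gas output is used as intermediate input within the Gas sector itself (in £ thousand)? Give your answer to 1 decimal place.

z_GG = 3.5

Technical coefficients a_ij = z_ij / X_j:
  a_GG = 13.75/275 = 0.05, a_DG = 68.75/275 = 0.25
  a_GD = 195/975 = 0.20, a_DD = 390/975 = 0.40
I − A =
  [   0.95    -0.20]
  [  -0.25     0.60]
det(I−A) = (0.95)(0.60) − (-0.20)(-0.25) = 0.5200
adj(I−A) = [[0.60, 0.20], [0.25, 0.95]]
(I − A)⁻¹ = adj(I−A) / det(I−A) ≈
  [   1.1538     0.3846]
  [   0.4808     1.8269]
First solve x = (I − A)⁻¹ d = adj(I−A)·d / det(I−A); in particular x_G = (0.60·35 + 0.20·75) / 0.5200 = 36.00 / 0.5200 ≈ 69.231.
Intermediate flow from G to G: z_GG = a_GG · x_G = 0.05 × 36.00 / 0.5200 = 1.80 / 0.5200 ≈ 3.5.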